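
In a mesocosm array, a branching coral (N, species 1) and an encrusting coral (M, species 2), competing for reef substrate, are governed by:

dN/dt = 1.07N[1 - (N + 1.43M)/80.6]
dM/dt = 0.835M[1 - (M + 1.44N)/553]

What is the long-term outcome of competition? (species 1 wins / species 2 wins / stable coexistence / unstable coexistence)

species 2 excludes species 1

Compare the nullcline intercepts: K1/α12 = 80.6/1.43 = 56.4 < K2 = 553; K2/α21 = 553/1.44 = 384 > K1 = 80.6.
Since the inequalities point opposite ways, species 2 can invade but species 1 cannot.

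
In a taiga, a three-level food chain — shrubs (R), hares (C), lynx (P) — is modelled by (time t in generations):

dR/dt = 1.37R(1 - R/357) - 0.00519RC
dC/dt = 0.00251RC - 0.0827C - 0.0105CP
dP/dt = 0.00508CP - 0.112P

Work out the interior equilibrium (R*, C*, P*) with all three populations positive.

R* ≈ 327, C* ≈ 22, P* ≈ 70.3

From dP/dt = 0: 0.00508C* = 0.112, so C* = 22.
From dR/dt = 0: 1.37(1 - R*/357) = 0.00519·22, giving R* = 357·(1 - 0.0835) = 327.
From dC/dt = 0: 0.00251·327 - 0.0827 = 0.0105P*, so P* = 0.739/0.0105 = 70.3.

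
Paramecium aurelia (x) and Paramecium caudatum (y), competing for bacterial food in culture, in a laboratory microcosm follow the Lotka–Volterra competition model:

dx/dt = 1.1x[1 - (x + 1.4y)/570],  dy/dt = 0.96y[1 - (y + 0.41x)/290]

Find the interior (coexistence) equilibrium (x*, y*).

x* ≈ 385, y* ≈ 132

Setting both brackets to zero gives the nullclines x + 1.4y = 570 and 0.41x + y = 290.
Substituting y = 290 - 0.41x into the first: x(1 - 1.4·0.41) = 570 - 1.4·290.
So x* = 164/0.426 = 385, and then y* = 290 - 0.41·385 = 132.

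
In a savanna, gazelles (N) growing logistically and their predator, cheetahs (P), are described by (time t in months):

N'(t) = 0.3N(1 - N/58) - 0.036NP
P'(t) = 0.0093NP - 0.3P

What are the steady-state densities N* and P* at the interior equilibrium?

From dP/dt = 0 with P > 0: 0.0093N* = 0.3, so N* = 32.3.
Substitute into dN/dt = 0: 0.3(1 - 32.3/58) = 0.036P*.
The bracket is 0.444, giving P* = 0.133/0.036 = 3.7.

N* ≈ 32.3, P* ≈ 3.7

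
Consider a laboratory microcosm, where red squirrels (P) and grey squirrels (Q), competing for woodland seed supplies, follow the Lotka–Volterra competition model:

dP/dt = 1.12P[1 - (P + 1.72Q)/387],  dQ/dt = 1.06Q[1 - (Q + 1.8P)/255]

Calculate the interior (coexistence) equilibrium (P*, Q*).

P* ≈ 24.6, Q* ≈ 211

Setting both brackets to zero gives the nullclines P + 1.72Q = 387 and 1.8P + Q = 255.
Substituting Q = 255 - 1.8P into the first: P(1 - 1.72·1.8) = 387 - 1.72·255.
So P* = -51.6/-2.1 = 24.6, and then Q* = 255 - 1.8·24.6 = 211.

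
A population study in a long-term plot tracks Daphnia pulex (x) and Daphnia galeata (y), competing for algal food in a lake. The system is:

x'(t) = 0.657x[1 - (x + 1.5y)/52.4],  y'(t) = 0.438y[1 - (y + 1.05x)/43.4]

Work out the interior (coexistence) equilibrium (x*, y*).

x* ≈ 22.1, y* ≈ 20.2

Setting both brackets to zero gives the nullclines x + 1.5y = 52.4 and 1.05x + y = 43.4.
Substituting y = 43.4 - 1.05x into the first: x(1 - 1.5·1.05) = 52.4 - 1.5·43.4.
So x* = -12.7/-0.575 = 22.1, and then y* = 43.4 - 1.05·22.1 = 20.2.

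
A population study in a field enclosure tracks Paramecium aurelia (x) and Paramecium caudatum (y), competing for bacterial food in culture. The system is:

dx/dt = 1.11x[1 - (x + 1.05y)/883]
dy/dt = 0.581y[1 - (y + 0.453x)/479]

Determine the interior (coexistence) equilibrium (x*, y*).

Setting both brackets to zero gives the nullclines x + 1.05y = 883 and 0.453x + y = 479.
Substituting y = 479 - 0.453x into the first: x(1 - 1.05·0.453) = 883 - 1.05·479.
So x* = 380/0.524 = 725, and then y* = 479 - 0.453·725 = 151.

x* ≈ 725, y* ≈ 151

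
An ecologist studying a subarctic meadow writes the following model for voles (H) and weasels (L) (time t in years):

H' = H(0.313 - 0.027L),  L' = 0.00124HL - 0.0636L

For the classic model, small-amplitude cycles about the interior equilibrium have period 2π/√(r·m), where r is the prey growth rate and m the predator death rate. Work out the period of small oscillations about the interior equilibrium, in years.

T ≈ 44.5 years

Here r = 0.313 and m = 0.0636, so r·m = 0.0199.
ω = √0.0199 = 0.141 per year, hence T = 2π/ω ≈ 44.5 years.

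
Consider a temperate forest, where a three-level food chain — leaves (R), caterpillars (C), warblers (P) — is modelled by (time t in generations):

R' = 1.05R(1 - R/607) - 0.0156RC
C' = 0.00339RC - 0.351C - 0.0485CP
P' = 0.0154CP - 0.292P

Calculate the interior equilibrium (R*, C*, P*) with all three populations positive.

From dP/dt = 0: 0.0154C* = 0.292, so C* = 19.
From dR/dt = 0: 1.05(1 - R*/607) = 0.0156·19, giving R* = 607·(1 - 0.282) = 436.
From dC/dt = 0: 0.00339·436 - 0.351 = 0.0485P*, so P* = 1.13/0.0485 = 23.2.

R* ≈ 436, C* ≈ 19, P* ≈ 23.2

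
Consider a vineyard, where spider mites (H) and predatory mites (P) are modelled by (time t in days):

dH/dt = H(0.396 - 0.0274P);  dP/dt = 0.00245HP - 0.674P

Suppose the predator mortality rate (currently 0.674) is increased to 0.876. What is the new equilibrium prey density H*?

At the interior fixed point, setting dP/dt = 0 with P > 0 fixes H* = (predator death rate)/(HP coefficient) — independent of the other coefficients.
With the change, H* = 0.876/0.00245 = 358; it rises from 275.

H* ≈ 358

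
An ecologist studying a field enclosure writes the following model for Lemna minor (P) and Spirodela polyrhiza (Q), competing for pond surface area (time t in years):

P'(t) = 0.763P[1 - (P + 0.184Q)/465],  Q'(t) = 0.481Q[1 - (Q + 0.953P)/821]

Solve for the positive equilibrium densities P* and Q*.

P* ≈ 381, Q* ≈ 458

Setting both brackets to zero gives the nullclines P + 0.184Q = 465 and 0.953P + Q = 821.
Substituting Q = 821 - 0.953P into the first: P(1 - 0.184·0.953) = 465 - 0.184·821.
So P* = 314/0.825 = 381, and then Q* = 821 - 0.953·381 = 458.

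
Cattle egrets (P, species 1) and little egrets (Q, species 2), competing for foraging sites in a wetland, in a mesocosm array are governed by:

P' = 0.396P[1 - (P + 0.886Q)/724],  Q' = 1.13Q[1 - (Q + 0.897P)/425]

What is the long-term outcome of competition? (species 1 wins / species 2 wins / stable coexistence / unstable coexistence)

Compare the nullcline intercepts: K1/α12 = 724/0.886 = 817 > K2 = 425; K2/α21 = 425/0.897 = 474 < K1 = 724.
Since the inequalities point opposite ways, species 1 can invade but species 2 cannot.

species 1 excludes species 2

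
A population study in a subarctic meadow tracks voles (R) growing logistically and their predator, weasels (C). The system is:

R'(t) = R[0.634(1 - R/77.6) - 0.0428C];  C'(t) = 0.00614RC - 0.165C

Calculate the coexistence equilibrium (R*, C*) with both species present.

From dC/dt = 0 with C > 0: 0.00614R* = 0.165, so R* = 26.9.
Substitute into dR/dt = 0: 0.634(1 - 26.9/77.6) = 0.0428C*.
The bracket is 0.654, giving C* = 0.414/0.0428 = 9.68.

R* ≈ 26.9, C* ≈ 9.68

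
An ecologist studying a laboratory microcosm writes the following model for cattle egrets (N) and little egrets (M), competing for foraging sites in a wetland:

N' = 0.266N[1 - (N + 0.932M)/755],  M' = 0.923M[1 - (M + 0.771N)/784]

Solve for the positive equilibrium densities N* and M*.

Setting both brackets to zero gives the nullclines N + 0.932M = 755 and 0.771N + M = 784.
Substituting M = 784 - 0.771N into the first: N(1 - 0.932·0.771) = 755 - 0.932·784.
So N* = 24.3/0.281 = 86.4, and then M* = 784 - 0.771·86.4 = 717.

N* ≈ 86.4, M* ≈ 717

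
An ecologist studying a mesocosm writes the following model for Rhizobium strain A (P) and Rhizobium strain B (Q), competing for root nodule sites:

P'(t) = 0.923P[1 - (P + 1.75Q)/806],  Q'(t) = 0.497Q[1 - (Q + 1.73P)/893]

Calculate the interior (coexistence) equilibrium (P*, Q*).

P* ≈ 373, Q* ≈ 247

Setting both brackets to zero gives the nullclines P + 1.75Q = 806 and 1.73P + Q = 893.
Substituting Q = 893 - 1.73P into the first: P(1 - 1.75·1.73) = 806 - 1.75·893.
So P* = -757/-2.03 = 373, and then Q* = 893 - 1.73·373 = 247.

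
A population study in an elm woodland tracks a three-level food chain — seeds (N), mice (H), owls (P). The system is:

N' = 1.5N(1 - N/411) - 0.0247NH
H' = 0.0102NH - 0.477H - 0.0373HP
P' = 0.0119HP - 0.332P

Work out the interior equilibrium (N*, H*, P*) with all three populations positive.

From dP/dt = 0: 0.0119H* = 0.332, so H* = 27.9.
From dN/dt = 0: 1.5(1 - N*/411) = 0.0247·27.9, giving N* = 411·(1 - 0.459) = 222.
From dH/dt = 0: 0.0102·222 - 0.477 = 0.0373P*, so P* = 1.79/0.0373 = 48.

N* ≈ 222, H* ≈ 27.9, P* ≈ 48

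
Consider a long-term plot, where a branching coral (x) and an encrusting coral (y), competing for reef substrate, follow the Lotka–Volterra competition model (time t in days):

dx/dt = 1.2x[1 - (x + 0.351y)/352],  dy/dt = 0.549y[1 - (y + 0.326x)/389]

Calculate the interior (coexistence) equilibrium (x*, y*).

Setting both brackets to zero gives the nullclines x + 0.351y = 352 and 0.326x + y = 389.
Substituting y = 389 - 0.326x into the first: x(1 - 0.351·0.326) = 352 - 0.351·389.
So x* = 215/0.886 = 243, and then y* = 389 - 0.326·243 = 310.

x* ≈ 243, y* ≈ 310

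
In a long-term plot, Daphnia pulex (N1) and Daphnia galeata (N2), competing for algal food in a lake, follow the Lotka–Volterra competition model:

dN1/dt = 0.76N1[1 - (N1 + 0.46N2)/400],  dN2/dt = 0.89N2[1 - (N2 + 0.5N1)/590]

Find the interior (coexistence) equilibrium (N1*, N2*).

Setting both brackets to zero gives the nullclines N1 + 0.46N2 = 400 and 0.5N1 + N2 = 590.
Substituting N2 = 590 - 0.5N1 into the first: N1(1 - 0.46·0.5) = 400 - 0.46·590.
So N1* = 129/0.77 = 167, and then N2* = 590 - 0.5·167 = 506.

N1* ≈ 167, N2* ≈ 506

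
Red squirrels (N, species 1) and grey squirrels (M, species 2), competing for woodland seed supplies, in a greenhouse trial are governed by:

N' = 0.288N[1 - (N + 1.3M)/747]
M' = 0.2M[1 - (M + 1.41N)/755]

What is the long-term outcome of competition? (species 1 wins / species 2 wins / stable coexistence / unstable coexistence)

Compare the nullcline intercepts: K1/α12 = 747/1.3 = 575 < K2 = 755; K2/α21 = 755/1.41 = 535 < K1 = 747.
Since both are reversed, neither can invade when rare; the interior point is a saddle.

unstable coexistence (outcome depends on initial conditions)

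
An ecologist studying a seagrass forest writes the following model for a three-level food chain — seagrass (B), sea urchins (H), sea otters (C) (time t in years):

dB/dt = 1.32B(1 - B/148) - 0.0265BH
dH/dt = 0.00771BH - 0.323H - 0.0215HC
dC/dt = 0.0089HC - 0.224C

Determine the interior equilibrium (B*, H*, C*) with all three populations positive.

From dC/dt = 0: 0.0089H* = 0.224, so H* = 25.2.
From dB/dt = 0: 1.32(1 - B*/148) = 0.0265·25.2, giving B* = 148·(1 - 0.505) = 73.2.
From dH/dt = 0: 0.00771·73.2 - 0.323 = 0.0215C*, so C* = 0.242/0.0215 = 11.2.

B* ≈ 73.2, H* ≈ 25.2, C* ≈ 11.2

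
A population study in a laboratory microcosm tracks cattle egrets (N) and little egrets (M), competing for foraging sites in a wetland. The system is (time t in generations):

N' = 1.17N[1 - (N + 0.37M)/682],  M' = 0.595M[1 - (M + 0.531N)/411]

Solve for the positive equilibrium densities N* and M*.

N* ≈ 660, M* ≈ 60.8

Setting both brackets to zero gives the nullclines N + 0.37M = 682 and 0.531N + M = 411.
Substituting M = 411 - 0.531N into the first: N(1 - 0.37·0.531) = 682 - 0.37·411.
So N* = 530/0.804 = 660, and then M* = 411 - 0.531·660 = 60.8.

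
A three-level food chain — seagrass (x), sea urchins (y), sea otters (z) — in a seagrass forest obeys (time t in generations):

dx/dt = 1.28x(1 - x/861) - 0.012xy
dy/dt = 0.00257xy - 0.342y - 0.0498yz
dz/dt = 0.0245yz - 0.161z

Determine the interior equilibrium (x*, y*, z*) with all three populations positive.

From dz/dt = 0: 0.0245y* = 0.161, so y* = 6.57.
From dx/dt = 0: 1.28(1 - x*/861) = 0.012·6.57, giving x* = 861·(1 - 0.0616) = 808.
From dy/dt = 0: 0.00257·808 - 0.342 = 0.0498z*, so z* = 1.73/0.0498 = 34.8.

x* ≈ 808, y* ≈ 6.57, z* ≈ 34.8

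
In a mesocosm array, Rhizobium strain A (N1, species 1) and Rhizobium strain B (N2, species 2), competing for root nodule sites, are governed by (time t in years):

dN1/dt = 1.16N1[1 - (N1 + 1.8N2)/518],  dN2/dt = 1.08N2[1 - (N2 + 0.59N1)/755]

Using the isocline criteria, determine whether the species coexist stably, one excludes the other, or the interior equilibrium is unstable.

Compare the nullcline intercepts: K1/α12 = 518/1.8 = 288 < K2 = 755; K2/α21 = 755/0.59 = 1280 > K1 = 518.
Since the inequalities point opposite ways, species 2 can invade but species 1 cannot.

species 2 excludes species 1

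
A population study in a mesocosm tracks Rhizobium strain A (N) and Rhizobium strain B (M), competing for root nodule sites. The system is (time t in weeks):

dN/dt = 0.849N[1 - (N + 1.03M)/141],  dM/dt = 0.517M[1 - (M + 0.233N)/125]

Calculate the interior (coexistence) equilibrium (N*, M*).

Setting both brackets to zero gives the nullclines N + 1.03M = 141 and 0.233N + M = 125.
Substituting M = 125 - 0.233N into the first: N(1 - 1.03·0.233) = 141 - 1.03·125.
So N* = 12.2/0.76 = 16.1, and then M* = 125 - 0.233·16.1 = 121.

N* ≈ 16.1, M* ≈ 121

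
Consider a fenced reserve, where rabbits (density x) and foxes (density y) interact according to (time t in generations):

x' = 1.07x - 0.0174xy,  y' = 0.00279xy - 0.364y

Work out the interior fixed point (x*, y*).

x* ≈ 130, y* ≈ 61.5

Set dy/dt = 0 with y > 0: 0.00279x - 0.364 = 0, so x* = 0.364/0.00279 = 130.
Set dx/dt = 0 with x > 0: 1.07 - 0.0174y = 0, so y* = 1.07/0.0174 = 61.5.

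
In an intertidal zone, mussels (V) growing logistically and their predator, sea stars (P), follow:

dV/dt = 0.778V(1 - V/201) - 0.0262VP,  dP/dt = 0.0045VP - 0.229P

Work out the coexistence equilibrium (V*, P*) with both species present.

From dP/dt = 0 with P > 0: 0.0045V* = 0.229, so V* = 50.9.
Substitute into dV/dt = 0: 0.778(1 - 50.9/201) = 0.0262P*.
The bracket is 0.747, giving P* = 0.581/0.0262 = 22.2.

V* ≈ 50.9, P* ≈ 22.2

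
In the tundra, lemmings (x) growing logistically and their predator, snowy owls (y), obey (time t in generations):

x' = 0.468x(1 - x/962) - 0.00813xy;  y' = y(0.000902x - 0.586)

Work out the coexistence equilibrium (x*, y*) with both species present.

From dy/dt = 0 with y > 0: 0.000902x* = 0.586, so x* = 650.
Substitute into dx/dt = 0: 0.468(1 - 650/962) = 0.00813y*.
The bracket is 0.325, giving y* = 0.152/0.00813 = 18.7.

x* ≈ 650, y* ≈ 18.7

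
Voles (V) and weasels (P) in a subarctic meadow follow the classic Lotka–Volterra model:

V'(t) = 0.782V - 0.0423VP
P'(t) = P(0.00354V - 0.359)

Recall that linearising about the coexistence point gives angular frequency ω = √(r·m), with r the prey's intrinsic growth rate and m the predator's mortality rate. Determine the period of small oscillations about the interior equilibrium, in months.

Here r = 0.782 and m = 0.359, so r·m = 0.281.
ω = √0.281 = 0.53 per month, hence T = 2π/ω ≈ 11.9 months.

T ≈ 11.9 months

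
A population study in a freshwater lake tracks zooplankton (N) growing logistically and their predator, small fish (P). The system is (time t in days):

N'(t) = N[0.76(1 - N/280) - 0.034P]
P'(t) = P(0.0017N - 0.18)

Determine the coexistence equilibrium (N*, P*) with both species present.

From dP/dt = 0 with P > 0: 0.0017N* = 0.18, so N* = 106.
Substitute into dN/dt = 0: 0.76(1 - 106/280) = 0.034P*.
The bracket is 0.622, giving P* = 0.473/0.034 = 13.9.

N* ≈ 106, P* ≈ 13.9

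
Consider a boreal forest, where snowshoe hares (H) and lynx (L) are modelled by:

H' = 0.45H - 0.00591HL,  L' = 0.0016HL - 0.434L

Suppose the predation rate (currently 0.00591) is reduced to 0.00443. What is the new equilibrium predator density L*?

L* ≈ 102

At the interior fixed point, setting dH/dt = 0 with H > 0 fixes L* = (prey growth rate)/(HL coefficient) — independent of the other coefficients.
With the change, L* = 0.45/0.00443 = 102; it rises from 76.1.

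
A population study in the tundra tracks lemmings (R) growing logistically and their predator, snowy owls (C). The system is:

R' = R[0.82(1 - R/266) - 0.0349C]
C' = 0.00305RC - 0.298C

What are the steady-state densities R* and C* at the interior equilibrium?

R* ≈ 97.7, C* ≈ 14.9

From dC/dt = 0 with C > 0: 0.00305R* = 0.298, so R* = 97.7.
Substitute into dR/dt = 0: 0.82(1 - 97.7/266) = 0.0349C*.
The bracket is 0.633, giving C* = 0.519/0.0349 = 14.9.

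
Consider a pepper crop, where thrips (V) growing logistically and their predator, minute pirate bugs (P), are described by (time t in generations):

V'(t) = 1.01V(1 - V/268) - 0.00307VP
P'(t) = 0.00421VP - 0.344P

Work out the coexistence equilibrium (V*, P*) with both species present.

V* ≈ 81.7, P* ≈ 229

From dP/dt = 0 with P > 0: 0.00421V* = 0.344, so V* = 81.7.
Substitute into dV/dt = 0: 1.01(1 - 81.7/268) = 0.00307P*.
The bracket is 0.695, giving P* = 0.702/0.00307 = 229.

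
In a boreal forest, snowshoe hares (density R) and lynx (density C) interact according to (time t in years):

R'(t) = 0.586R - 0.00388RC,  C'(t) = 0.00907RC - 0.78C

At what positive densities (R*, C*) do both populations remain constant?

Set dC/dt = 0 with C > 0: 0.00907R - 0.78 = 0, so R* = 0.78/0.00907 = 86.
Set dR/dt = 0 with R > 0: 0.586 - 0.00388C = 0, so C* = 0.586/0.00388 = 151.

R* ≈ 86, C* ≈ 151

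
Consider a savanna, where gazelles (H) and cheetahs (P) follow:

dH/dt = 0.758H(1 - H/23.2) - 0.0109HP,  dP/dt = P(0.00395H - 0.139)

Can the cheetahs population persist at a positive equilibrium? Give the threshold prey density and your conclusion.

Threshold H = 35.2; K < 35.2, so no, the predator goes extinct.

The predator equation gives dP/dt > 0 only when H > 0.139/0.00395 = 35.2.
Without the predator, H → K = 23.2. Since 23.2 < 35.2, the predator cannot invade.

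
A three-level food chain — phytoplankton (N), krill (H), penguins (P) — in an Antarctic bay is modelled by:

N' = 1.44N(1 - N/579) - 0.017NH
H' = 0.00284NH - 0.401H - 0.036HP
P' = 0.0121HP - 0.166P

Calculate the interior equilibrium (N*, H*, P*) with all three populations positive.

N* ≈ 485, H* ≈ 13.7, P* ≈ 27.1

From dP/dt = 0: 0.0121H* = 0.166, so H* = 13.7.
From dN/dt = 0: 1.44(1 - N*/579) = 0.017·13.7, giving N* = 579·(1 - 0.162) = 485.
From dH/dt = 0: 0.00284·485 - 0.401 = 0.036P*, so P* = 0.977/0.036 = 27.1.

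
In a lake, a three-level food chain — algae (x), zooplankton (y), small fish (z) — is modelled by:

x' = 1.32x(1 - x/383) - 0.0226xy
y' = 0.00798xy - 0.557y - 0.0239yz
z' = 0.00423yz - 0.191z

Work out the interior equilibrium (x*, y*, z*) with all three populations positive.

x* ≈ 86.9, y* ≈ 45.2, z* ≈ 5.71

From dz/dt = 0: 0.00423y* = 0.191, so y* = 45.2.
From dx/dt = 0: 1.32(1 - x*/383) = 0.0226·45.2, giving x* = 383·(1 - 0.773) = 86.9.
From dy/dt = 0: 0.00798·86.9 - 0.557 = 0.0239z*, so z* = 0.137/0.0239 = 5.71.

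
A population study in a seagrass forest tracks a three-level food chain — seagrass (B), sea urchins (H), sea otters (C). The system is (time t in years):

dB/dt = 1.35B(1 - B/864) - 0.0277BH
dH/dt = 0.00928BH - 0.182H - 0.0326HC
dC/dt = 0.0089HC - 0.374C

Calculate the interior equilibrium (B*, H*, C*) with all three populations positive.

From dC/dt = 0: 0.0089H* = 0.374, so H* = 42.
From dB/dt = 0: 1.35(1 - B*/864) = 0.0277·42, giving B* = 864·(1 - 0.862) = 119.
From dH/dt = 0: 0.00928·119 - 0.182 = 0.0326C*, so C* = 0.923/0.0326 = 28.3.

B* ≈ 119, H* ≈ 42, C* ≈ 28.3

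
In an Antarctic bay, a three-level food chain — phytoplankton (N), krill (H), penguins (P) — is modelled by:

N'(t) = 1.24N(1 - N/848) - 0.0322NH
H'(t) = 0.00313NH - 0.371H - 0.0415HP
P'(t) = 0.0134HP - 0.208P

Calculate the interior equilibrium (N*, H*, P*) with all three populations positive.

N* ≈ 506, H* ≈ 15.5, P* ≈ 29.2

From dP/dt = 0: 0.0134H* = 0.208, so H* = 15.5.
From dN/dt = 0: 1.24(1 - N*/848) = 0.0322·15.5, giving N* = 848·(1 - 0.403) = 506.
From dH/dt = 0: 0.00313·506 - 0.371 = 0.0415P*, so P* = 1.21/0.0415 = 29.2.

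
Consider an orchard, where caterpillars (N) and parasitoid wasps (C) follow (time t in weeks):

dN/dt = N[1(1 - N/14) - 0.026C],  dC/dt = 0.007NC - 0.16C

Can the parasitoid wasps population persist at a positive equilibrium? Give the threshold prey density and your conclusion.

The predator equation gives dC/dt > 0 only when N > 0.16/0.007 = 22.9.
Without the predator, N → K = 14. Since 14 < 22.9, the predator cannot invade.

Threshold N = 22.9; K < 22.9, so no, the predator goes extinct.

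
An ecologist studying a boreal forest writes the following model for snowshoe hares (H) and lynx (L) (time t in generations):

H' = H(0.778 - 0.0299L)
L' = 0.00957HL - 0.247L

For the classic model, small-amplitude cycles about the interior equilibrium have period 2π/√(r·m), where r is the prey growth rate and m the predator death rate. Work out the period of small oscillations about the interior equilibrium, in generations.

T ≈ 14.3 generations

Here r = 0.778 and m = 0.247, so r·m = 0.192.
ω = √0.192 = 0.438 per generation, hence T = 2π/ω ≈ 14.3 generations.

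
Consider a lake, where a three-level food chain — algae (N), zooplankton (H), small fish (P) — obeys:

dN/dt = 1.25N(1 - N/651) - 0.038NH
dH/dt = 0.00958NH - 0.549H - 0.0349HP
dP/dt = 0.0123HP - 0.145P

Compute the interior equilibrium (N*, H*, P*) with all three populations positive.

N* ≈ 418, H* ≈ 11.8, P* ≈ 98.9

From dP/dt = 0: 0.0123H* = 0.145, so H* = 11.8.
From dN/dt = 0: 1.25(1 - N*/651) = 0.038·11.8, giving N* = 651·(1 - 0.358) = 418.
From dH/dt = 0: 0.00958·418 - 0.549 = 0.0349P*, so P* = 3.45/0.0349 = 98.9.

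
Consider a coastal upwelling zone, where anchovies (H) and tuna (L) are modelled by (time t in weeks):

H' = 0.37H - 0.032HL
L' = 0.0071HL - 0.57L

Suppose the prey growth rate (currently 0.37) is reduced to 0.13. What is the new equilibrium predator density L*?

L* ≈ 4.06

At the interior fixed point, setting dH/dt = 0 with H > 0 fixes L* = (prey growth rate)/(HL coefficient) — independent of the other coefficients.
With the change, L* = 0.13/0.032 = 4.06; it falls from 11.6.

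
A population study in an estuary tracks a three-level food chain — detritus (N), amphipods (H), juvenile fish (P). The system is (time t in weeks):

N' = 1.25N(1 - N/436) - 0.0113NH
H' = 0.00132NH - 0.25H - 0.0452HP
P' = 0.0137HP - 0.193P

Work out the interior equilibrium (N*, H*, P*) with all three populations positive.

From dP/dt = 0: 0.0137H* = 0.193, so H* = 14.1.
From dN/dt = 0: 1.25(1 - N*/436) = 0.0113·14.1, giving N* = 436·(1 - 0.127) = 380.
From dH/dt = 0: 0.00132·380 - 0.25 = 0.0452P*, so P* = 0.252/0.0452 = 5.58.

N* ≈ 380, H* ≈ 14.1, P* ≈ 5.58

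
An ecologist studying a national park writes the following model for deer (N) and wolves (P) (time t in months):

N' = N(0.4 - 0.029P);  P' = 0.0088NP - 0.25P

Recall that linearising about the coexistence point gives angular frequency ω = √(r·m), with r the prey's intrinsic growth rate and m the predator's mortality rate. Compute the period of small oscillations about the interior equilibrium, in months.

T ≈ 19.9 months

Here r = 0.4 and m = 0.25, so r·m = 0.1.
ω = √0.1 = 0.316 per month, hence T = 2π/ω ≈ 19.9 months.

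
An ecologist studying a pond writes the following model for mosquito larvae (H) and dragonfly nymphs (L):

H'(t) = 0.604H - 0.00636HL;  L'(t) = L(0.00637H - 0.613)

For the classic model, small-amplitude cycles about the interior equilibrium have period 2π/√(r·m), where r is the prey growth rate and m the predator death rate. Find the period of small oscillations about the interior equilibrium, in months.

T ≈ 10.3 months

Here r = 0.604 and m = 0.613, so r·m = 0.37.
ω = √0.37 = 0.608 per month, hence T = 2π/ω ≈ 10.3 months.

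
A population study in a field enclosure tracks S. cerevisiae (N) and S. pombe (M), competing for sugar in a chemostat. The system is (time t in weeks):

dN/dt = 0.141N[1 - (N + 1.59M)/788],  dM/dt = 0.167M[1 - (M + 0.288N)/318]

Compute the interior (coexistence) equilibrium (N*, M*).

N* ≈ 521, M* ≈ 168

Setting both brackets to zero gives the nullclines N + 1.59M = 788 and 0.288N + M = 318.
Substituting M = 318 - 0.288N into the first: N(1 - 1.59·0.288) = 788 - 1.59·318.
So N* = 282/0.542 = 521, and then M* = 318 - 0.288·521 = 168.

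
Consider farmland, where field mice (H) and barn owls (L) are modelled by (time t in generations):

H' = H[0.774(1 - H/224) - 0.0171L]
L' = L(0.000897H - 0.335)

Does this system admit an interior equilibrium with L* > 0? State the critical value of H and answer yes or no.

Threshold H = 373; K < 373, so no, the predator goes extinct.

The predator equation gives dL/dt > 0 only when H > 0.335/0.000897 = 373.
Without the predator, H → K = 224. Since 224 < 373, the predator cannot invade.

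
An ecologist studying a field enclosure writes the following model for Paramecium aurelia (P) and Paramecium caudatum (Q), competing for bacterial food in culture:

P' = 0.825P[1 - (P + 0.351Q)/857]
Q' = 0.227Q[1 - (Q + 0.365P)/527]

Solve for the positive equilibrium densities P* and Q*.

P* ≈ 771, Q* ≈ 246

Setting both brackets to zero gives the nullclines P + 0.351Q = 857 and 0.365P + Q = 527.
Substituting Q = 527 - 0.365P into the first: P(1 - 0.351·0.365) = 857 - 0.351·527.
So P* = 672/0.872 = 771, and then Q* = 527 - 0.365·771 = 246.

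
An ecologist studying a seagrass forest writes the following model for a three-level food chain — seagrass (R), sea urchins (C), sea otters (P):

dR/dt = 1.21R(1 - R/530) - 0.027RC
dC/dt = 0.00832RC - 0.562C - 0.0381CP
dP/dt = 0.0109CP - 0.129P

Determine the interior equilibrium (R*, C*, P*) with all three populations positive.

From dP/dt = 0: 0.0109C* = 0.129, so C* = 11.8.
From dR/dt = 0: 1.21(1 - R*/530) = 0.027·11.8, giving R* = 530·(1 - 0.264) = 390.
From dC/dt = 0: 0.00832·390 - 0.562 = 0.0381P*, so P* = 2.68/0.0381 = 70.4.

R* ≈ 390, C* ≈ 11.8, P* ≈ 70.4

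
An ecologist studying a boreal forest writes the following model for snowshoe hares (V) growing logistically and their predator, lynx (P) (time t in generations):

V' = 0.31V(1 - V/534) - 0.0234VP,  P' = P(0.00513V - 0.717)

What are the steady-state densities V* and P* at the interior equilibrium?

V* ≈ 140, P* ≈ 9.78

From dP/dt = 0 with P > 0: 0.00513V* = 0.717, so V* = 140.
Substitute into dV/dt = 0: 0.31(1 - 140/534) = 0.0234P*.
The bracket is 0.738, giving P* = 0.229/0.0234 = 9.78.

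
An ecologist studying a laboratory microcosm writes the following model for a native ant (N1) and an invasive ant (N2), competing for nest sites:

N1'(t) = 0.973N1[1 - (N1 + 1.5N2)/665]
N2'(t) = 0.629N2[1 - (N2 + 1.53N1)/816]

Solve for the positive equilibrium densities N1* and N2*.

N1* ≈ 432, N2* ≈ 156

Setting both brackets to zero gives the nullclines N1 + 1.5N2 = 665 and 1.53N1 + N2 = 816.
Substituting N2 = 816 - 1.53N1 into the first: N1(1 - 1.5·1.53) = 665 - 1.5·816.
So N1* = -559/-1.29 = 432, and then N2* = 816 - 1.53·432 = 156.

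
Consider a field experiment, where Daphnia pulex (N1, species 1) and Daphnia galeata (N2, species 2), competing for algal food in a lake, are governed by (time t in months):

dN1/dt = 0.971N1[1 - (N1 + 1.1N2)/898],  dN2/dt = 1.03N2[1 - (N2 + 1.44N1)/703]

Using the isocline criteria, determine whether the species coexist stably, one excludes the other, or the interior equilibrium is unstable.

Compare the nullcline intercepts: K1/α12 = 898/1.1 = 816 > K2 = 703; K2/α21 = 703/1.44 = 488 < K1 = 898.
Since the inequalities point opposite ways, species 1 can invade but species 2 cannot.

species 1 excludes species 2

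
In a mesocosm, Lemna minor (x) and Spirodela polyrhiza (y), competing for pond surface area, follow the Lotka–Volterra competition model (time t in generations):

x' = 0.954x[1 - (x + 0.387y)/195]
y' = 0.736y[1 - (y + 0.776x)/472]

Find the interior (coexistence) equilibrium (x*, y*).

x* ≈ 17.6, y* ≈ 458

Setting both brackets to zero gives the nullclines x + 0.387y = 195 and 0.776x + y = 472.
Substituting y = 472 - 0.776x into the first: x(1 - 0.387·0.776) = 195 - 0.387·472.
So x* = 12.3/0.7 = 17.6, and then y* = 472 - 0.776·17.6 = 458.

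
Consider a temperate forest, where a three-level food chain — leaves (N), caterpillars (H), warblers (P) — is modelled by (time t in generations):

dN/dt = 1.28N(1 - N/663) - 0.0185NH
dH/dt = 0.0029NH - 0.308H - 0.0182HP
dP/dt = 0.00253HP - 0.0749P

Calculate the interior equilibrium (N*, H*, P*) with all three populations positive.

From dP/dt = 0: 0.00253H* = 0.0749, so H* = 29.6.
From dN/dt = 0: 1.28(1 - N*/663) = 0.0185·29.6, giving N* = 663·(1 - 0.428) = 379.
From dH/dt = 0: 0.0029·379 - 0.308 = 0.0182P*, so P* = 0.792/0.0182 = 43.5.

N* ≈ 379, H* ≈ 29.6, P* ≈ 43.5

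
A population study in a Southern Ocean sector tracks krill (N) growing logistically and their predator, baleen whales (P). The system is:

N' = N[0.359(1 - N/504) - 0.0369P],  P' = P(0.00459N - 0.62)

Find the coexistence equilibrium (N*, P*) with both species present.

N* ≈ 135, P* ≈ 7.12

From dP/dt = 0 with P > 0: 0.00459N* = 0.62, so N* = 135.
Substitute into dN/dt = 0: 0.359(1 - 135/504) = 0.0369P*.
The bracket is 0.732, giving P* = 0.263/0.0369 = 7.12.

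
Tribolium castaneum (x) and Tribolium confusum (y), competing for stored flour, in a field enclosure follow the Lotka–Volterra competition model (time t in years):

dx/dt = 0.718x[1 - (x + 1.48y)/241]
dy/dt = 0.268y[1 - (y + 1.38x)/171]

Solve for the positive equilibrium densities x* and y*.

Setting both brackets to zero gives the nullclines x + 1.48y = 241 and 1.38x + y = 171.
Substituting y = 171 - 1.38x into the first: x(1 - 1.48·1.38) = 241 - 1.48·171.
So x* = -12.1/-1.04 = 11.6, and then y* = 171 - 1.38·11.6 = 155.

x* ≈ 11.6, y* ≈ 155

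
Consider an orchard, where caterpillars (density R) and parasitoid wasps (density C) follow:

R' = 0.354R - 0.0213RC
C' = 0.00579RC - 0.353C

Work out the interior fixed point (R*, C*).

R* ≈ 61, C* ≈ 16.6

Set dC/dt = 0 with C > 0: 0.00579R - 0.353 = 0, so R* = 0.353/0.00579 = 61.
Set dR/dt = 0 with R > 0: 0.354 - 0.0213C = 0, so C* = 0.354/0.0213 = 16.6.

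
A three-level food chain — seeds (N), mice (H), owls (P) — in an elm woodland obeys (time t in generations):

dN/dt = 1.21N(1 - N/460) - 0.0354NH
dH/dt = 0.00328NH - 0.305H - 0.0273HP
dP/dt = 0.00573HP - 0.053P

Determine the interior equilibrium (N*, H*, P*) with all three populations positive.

From dP/dt = 0: 0.00573H* = 0.053, so H* = 9.25.
From dN/dt = 0: 1.21(1 - N*/460) = 0.0354·9.25, giving N* = 460·(1 - 0.271) = 336.
From dH/dt = 0: 0.00328·336 - 0.305 = 0.0273P*, so P* = 0.796/0.0273 = 29.1.

N* ≈ 336, H* ≈ 9.25, P* ≈ 29.1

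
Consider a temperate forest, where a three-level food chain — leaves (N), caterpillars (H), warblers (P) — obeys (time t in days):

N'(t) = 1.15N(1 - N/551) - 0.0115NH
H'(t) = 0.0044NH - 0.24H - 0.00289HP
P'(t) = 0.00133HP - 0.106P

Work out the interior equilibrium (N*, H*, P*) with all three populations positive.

N* ≈ 112, H* ≈ 79.7, P* ≈ 87.3

From dP/dt = 0: 0.00133H* = 0.106, so H* = 79.7.
From dN/dt = 0: 1.15(1 - N*/551) = 0.0115·79.7, giving N* = 551·(1 - 0.797) = 112.
From dH/dt = 0: 0.0044·112 - 0.24 = 0.00289P*, so P* = 0.252/0.00289 = 87.3.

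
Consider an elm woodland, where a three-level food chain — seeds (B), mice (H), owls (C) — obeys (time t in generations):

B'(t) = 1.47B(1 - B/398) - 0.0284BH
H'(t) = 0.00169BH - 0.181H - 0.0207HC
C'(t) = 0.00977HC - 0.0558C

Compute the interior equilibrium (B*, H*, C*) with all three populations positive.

From dC/dt = 0: 0.00977H* = 0.0558, so H* = 5.71.
From dB/dt = 0: 1.47(1 - B*/398) = 0.0284·5.71, giving B* = 398·(1 - 0.11) = 354.
From dH/dt = 0: 0.00169·354 - 0.181 = 0.0207C*, so C* = 0.417/0.0207 = 20.2.

B* ≈ 354, H* ≈ 5.71, C* ≈ 20.2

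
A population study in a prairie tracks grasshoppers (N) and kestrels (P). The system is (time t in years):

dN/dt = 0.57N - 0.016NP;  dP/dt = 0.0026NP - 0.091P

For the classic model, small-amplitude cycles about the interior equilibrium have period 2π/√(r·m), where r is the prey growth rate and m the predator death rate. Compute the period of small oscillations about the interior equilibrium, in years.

T ≈ 27.6 years

Here r = 0.57 and m = 0.091, so r·m = 0.0519.
ω = √0.0519 = 0.228 per year, hence T = 2π/ω ≈ 27.6 years.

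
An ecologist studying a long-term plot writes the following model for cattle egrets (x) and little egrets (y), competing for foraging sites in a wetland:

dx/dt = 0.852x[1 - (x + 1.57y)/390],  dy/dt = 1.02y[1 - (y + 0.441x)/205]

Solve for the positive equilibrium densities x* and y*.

x* ≈ 222, y* ≈ 107

Setting both brackets to zero gives the nullclines x + 1.57y = 390 and 0.441x + y = 205.
Substituting y = 205 - 0.441x into the first: x(1 - 1.57·0.441) = 390 - 1.57·205.
So x* = 68.1/0.308 = 222, and then y* = 205 - 0.441·222 = 107.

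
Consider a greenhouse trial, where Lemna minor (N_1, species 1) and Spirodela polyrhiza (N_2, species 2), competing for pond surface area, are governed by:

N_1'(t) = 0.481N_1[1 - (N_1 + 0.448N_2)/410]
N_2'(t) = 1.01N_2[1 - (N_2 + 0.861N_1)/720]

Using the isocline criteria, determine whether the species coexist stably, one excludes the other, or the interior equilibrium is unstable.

stable coexistence

Compare the nullcline intercepts: K1/α12 = 410/0.448 = 915 > K2 = 720; K2/α21 = 720/0.861 = 836 > K1 = 410.
Since both inequalities hold, each species can invade when rare, so the interior equilibrium is stable.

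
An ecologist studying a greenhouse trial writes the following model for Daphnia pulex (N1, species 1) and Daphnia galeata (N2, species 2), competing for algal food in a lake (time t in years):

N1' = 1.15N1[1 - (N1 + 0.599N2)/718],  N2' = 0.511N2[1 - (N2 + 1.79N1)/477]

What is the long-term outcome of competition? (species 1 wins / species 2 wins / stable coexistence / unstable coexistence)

species 1 excludes species 2

Compare the nullcline intercepts: K1/α12 = 718/0.599 = 1200 > K2 = 477; K2/α21 = 477/1.79 = 266 < K1 = 718.
Since the inequalities point opposite ways, species 1 can invade but species 2 cannot.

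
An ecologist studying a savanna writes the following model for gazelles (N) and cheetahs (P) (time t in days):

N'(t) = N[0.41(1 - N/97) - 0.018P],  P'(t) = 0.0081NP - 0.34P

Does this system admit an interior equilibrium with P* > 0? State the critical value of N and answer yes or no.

The predator equation gives dP/dt > 0 only when N > 0.34/0.0081 = 42.
Without the predator, N → K = 97. Since 97 > 42, the predator can invade and persist.

Threshold N = 42; K > 42, so yes, the predator persists.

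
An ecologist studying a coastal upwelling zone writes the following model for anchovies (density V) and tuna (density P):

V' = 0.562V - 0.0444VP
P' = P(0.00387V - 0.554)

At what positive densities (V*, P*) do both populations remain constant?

V* ≈ 143, P* ≈ 12.7

Set dP/dt = 0 with P > 0: 0.00387V - 0.554 = 0, so V* = 0.554/0.00387 = 143.
Set dV/dt = 0 with V > 0: 0.562 - 0.0444P = 0, so P* = 0.562/0.0444 = 12.7.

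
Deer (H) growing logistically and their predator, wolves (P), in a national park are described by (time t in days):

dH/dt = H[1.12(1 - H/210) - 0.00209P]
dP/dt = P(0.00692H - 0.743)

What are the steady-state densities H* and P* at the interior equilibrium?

H* ≈ 107, P* ≈ 262

From dP/dt = 0 with P > 0: 0.00692H* = 0.743, so H* = 107.
Substitute into dH/dt = 0: 1.12(1 - 107/210) = 0.00209P*.
The bracket is 0.489, giving P* = 0.547/0.00209 = 262.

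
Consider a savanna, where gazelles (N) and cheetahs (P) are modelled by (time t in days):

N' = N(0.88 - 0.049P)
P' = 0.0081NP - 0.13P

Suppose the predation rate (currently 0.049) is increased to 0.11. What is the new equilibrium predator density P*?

At the interior fixed point, setting dN/dt = 0 with N > 0 fixes P* = (prey growth rate)/(NP coefficient) — independent of the other coefficients.
With the change, P* = 0.88/0.11 = 8; it falls from 18.

P* ≈ 8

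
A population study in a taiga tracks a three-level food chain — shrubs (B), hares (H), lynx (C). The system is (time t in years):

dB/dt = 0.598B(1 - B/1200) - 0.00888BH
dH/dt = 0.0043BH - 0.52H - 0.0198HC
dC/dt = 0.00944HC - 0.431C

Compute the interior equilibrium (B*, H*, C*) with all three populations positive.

B* ≈ 386, H* ≈ 45.7, C* ≈ 57.7

From dC/dt = 0: 0.00944H* = 0.431, so H* = 45.7.
From dB/dt = 0: 0.598(1 - B*/1200) = 0.00888·45.7, giving B* = 1200·(1 - 0.678) = 386.
From dH/dt = 0: 0.0043·386 - 0.52 = 0.0198C*, so C* = 1.14/0.0198 = 57.7.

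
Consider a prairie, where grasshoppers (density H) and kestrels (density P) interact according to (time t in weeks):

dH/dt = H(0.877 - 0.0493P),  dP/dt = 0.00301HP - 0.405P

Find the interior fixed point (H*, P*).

H* ≈ 135, P* ≈ 17.8

Set dP/dt = 0 with P > 0: 0.00301H - 0.405 = 0, so H* = 0.405/0.00301 = 135.
Set dH/dt = 0 with H > 0: 0.877 - 0.0493P = 0, so P* = 0.877/0.0493 = 17.8.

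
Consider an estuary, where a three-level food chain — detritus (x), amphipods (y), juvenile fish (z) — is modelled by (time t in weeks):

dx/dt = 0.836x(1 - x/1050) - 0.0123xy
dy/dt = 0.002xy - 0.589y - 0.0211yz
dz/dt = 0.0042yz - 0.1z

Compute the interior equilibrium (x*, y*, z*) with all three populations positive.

x* ≈ 682, y* ≈ 23.8, z* ≈ 36.7

From dz/dt = 0: 0.0042y* = 0.1, so y* = 23.8.
From dx/dt = 0: 0.836(1 - x*/1050) = 0.0123·23.8, giving x* = 1050·(1 - 0.35) = 682.
From dy/dt = 0: 0.002·682 - 0.589 = 0.0211z*, so z* = 0.775/0.0211 = 36.7.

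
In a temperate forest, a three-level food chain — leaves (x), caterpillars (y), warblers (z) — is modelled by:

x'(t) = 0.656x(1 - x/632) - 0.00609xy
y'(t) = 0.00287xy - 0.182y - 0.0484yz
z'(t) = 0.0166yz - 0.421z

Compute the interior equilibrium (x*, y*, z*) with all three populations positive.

From dz/dt = 0: 0.0166y* = 0.421, so y* = 25.4.
From dx/dt = 0: 0.656(1 - x*/632) = 0.00609·25.4, giving x* = 632·(1 - 0.235) = 483.
From dy/dt = 0: 0.00287·483 - 0.182 = 0.0484z*, so z* = 1.2/0.0484 = 24.9.

x* ≈ 483, y* ≈ 25.4, z* ≈ 24.9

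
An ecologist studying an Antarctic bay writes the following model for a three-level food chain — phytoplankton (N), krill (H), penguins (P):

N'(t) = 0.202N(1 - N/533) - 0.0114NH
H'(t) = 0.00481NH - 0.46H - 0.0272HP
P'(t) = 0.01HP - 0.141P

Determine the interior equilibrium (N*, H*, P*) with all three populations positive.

From dP/dt = 0: 0.01H* = 0.141, so H* = 14.1.
From dN/dt = 0: 0.202(1 - N*/533) = 0.0114·14.1, giving N* = 533·(1 - 0.796) = 109.
From dH/dt = 0: 0.00481·109 - 0.46 = 0.0272P*, so P* = 0.0637/0.0272 = 2.34.

N* ≈ 109, H* ≈ 14.1, P* ≈ 2.34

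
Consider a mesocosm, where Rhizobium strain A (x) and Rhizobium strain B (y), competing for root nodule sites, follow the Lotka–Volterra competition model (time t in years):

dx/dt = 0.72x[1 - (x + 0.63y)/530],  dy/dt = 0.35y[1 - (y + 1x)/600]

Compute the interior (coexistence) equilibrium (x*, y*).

x* ≈ 411, y* ≈ 189

Setting both brackets to zero gives the nullclines x + 0.63y = 530 and 1x + y = 600.
Substituting y = 600 - 1x into the first: x(1 - 0.63·1) = 530 - 0.63·600.
So x* = 152/0.37 = 411, and then y* = 600 - 1·411 = 189.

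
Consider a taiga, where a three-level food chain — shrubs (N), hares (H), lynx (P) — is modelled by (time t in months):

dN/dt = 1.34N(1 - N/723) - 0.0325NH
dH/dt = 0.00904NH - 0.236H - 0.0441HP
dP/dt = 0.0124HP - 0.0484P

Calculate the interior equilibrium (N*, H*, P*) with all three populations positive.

From dP/dt = 0: 0.0124H* = 0.0484, so H* = 3.9.
From dN/dt = 0: 1.34(1 - N*/723) = 0.0325·3.9, giving N* = 723·(1 - 0.0947) = 655.
From dH/dt = 0: 0.00904·655 - 0.236 = 0.0441P*, so P* = 5.68/0.0441 = 129.

N* ≈ 655, H* ≈ 3.9, P* ≈ 129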